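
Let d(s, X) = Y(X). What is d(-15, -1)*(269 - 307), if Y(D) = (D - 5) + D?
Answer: 266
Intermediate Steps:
Y(D) = -5 + 2*D (Y(D) = (-5 + D) + D = -5 + 2*D)
d(s, X) = -5 + 2*X
d(-15, -1)*(269 - 307) = (-5 + 2*(-1))*(269 - 307) = (-5 - 2)*(-38) = -7*(-38) = 266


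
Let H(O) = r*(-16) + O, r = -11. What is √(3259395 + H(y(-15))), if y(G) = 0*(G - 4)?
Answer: √3259571 ≈ 1805.4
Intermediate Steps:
y(G) = 0 (y(G) = 0*(-4 + G) = 0)
H(O) = 176 + O (H(O) = -11*(-16) + O = 176 + O)
√(3259395 + H(y(-15))) = √(3259395 + (176 + 0)) = √(3259395 + 176) = √3259571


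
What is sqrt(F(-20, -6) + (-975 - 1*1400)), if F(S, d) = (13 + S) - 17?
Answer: I*sqrt(2399) ≈ 48.98*I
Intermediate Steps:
F(S, d) = -4 + S
sqrt(F(-20, -6) + (-975 - 1*1400)) = sqrt((-4 - 20) + (-975 - 1*1400)) = sqrt(-24 + (-975 - 1400)) = sqrt(-24 - 2375) = sqrt(-2399) = I*sqrt(2399)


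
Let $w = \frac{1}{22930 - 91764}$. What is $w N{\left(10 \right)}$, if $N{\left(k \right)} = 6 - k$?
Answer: $\frac{2}{34417} \approx 5.8111 \cdot 10^{-5}$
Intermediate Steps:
$w = - \frac{1}{68834}$ ($w = \frac{1}{-68834} = - \frac{1}{68834} \approx -1.4528 \cdot 10^{-5}$)
$w N{\left(10 \right)} = - \frac{6 - 10}{68834} = \left(- \frac{1}{68834}\right) \left(-4\right) = \frac{2}{34417}$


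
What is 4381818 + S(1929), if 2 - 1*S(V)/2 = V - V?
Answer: 4381822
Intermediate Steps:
S(V) = 4 (S(V) = 4 - 2*(V - V) = 4 - 2*0 = 4 + 0 = 4)
4381818 + S(1929) = 4381818 + 4 = 4381822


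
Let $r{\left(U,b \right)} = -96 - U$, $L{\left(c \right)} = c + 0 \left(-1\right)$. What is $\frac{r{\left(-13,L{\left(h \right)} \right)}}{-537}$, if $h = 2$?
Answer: $\frac{83}{537} \approx 0.15456$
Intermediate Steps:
$L{\left(c \right)} = c$ ($L{\left(c \right)} = c + 0 = c$)
$\frac{r{\left(-13,L{\left(h \right)} \right)}}{-537} = \frac{-96 - -13}{-537} = \left(-96 + 13\right) \left(- \frac{1}{537}\right) = \left(-83\right) \left(- \frac{1}{537}\right) = \frac{83}{537}$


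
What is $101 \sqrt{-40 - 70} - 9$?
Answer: $-9 + 101 i \sqrt{110} \approx -9.0 + 1059.3 i$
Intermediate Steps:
$101 \sqrt{-40 - 70} - 9 = 101 \sqrt{-110} - 9 = 101 i \sqrt{110} - 9 = -9 + 101 i \sqrt{110}$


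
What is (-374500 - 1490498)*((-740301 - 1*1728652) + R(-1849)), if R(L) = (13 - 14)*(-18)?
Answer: 4604558837130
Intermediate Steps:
R(L) = 18 (R(L) = -1*(-18) = 18)
(-374500 - 1490498)*((-740301 - 1*1728652) + R(-1849)) = (-374500 - 1490498)*((-740301 - 1*1728652) + 18) = -1864998*((-740301 - 1728652) + 18) = -1864998*(-2468953 + 18) = -1864998*(-2468935) = 4604558837130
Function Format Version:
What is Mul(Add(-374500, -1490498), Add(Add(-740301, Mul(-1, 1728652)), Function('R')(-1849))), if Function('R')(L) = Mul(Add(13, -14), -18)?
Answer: 4604558837130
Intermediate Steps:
Function('R')(L) = 18 (Function('R')(L) = Mul(-1, -18) = 18)
Mul(Add(-374500, -1490498), Add(Add(-740301, Mul(-1, 1728652)), Function('R')(-1849))) = Mul(Add(-374500, -1490498), Add(Add(-740301, Mul(-1, 1728652)), 18)) = Mul(-1864998, Add(Add(-740301, -1728652), 18)) = Mul(-1864998, Add(-2468953, 18)) = Mul(-1864998, -2468935) = 4604558837130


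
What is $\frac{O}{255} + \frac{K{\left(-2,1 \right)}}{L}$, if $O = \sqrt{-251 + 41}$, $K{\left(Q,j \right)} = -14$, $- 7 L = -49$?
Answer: $-2 + \frac{i \sqrt{210}}{255} \approx -2.0 + 0.056829 i$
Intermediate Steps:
$L = 7$ ($L = \left(- \frac{1}{7}\right) \left(-49\right) = 7$)
$O = i \sqrt{210}$ ($O = \sqrt{-210} = i \sqrt{210} \approx 14.491 i$)
$\frac{O}{255} + \frac{K{\left(-2,1 \right)}}{L} = \frac{i \sqrt{210}}{255} - \frac{14}{7} = i \sqrt{210} \cdot \frac{1}{255} - 2 = \frac{i \sqrt{210}}{255} - 2 = -2 + \frac{i \sqrt{210}}{255}$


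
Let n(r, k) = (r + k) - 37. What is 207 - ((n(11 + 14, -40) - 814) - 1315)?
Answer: 2388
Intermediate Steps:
n(r, k) = -37 + k + r (n(r, k) = (k + r) - 37 = -37 + k + r)
207 - ((n(11 + 14, -40) - 814) - 1315) = 207 - (((-37 - 40 + (11 + 14)) - 814) - 1315) = 207 - (((-37 - 40 + 25) - 814) - 1315) = 207 - ((-52 - 814) - 1315) = 207 - (-866 - 1315) = 207 - 1*(-2181) = 207 + 2181 = 2388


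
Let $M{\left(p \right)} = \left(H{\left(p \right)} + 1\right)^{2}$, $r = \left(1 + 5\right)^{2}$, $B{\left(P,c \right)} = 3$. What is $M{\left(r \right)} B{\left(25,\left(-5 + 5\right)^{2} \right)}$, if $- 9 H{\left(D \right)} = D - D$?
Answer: $3$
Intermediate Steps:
$H{\left(D \right)} = 0$ ($H{\left(D \right)} = - \frac{D - D}{9} = \left(- \frac{1}{9}\right) 0 = 0$)
$r = 36$ ($r = 6^{2} = 36$)
$M{\left(p \right)} = 1$ ($M{\left(p \right)} = \left(0 + 1\right)^{2} = 1^{2} = 1$)
$M{\left(r \right)} B{\left(25,\left(-5 + 5\right)^{2} \right)} = 1 \cdot 3 = 3$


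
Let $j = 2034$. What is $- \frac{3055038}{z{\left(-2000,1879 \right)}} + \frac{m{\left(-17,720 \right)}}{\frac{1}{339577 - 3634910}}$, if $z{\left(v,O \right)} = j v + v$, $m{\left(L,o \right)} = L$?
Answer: $\frac{114002046662519}{2035000} \approx 5.6021 \cdot 10^{7}$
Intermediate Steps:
$z{\left(v,O \right)} = 2035 v$ ($z{\left(v,O \right)} = 2034 v + v = 2035 v$)
$- \frac{3055038}{z{\left(-2000,1879 \right)}} + \frac{m{\left(-17,720 \right)}}{\frac{1}{339577 - 3634910}} = - \frac{3055038}{2035 \left(-2000\right)} - \frac{17}{\frac{1}{339577 - 3634910}} = - \frac{3055038}{-4070000} - \frac{17}{\frac{1}{-3295333}} = \left(-3055038\right) \left(- \frac{1}{4070000}\right) - \frac{17}{- \frac{1}{3295333}} = \frac{1527519}{2035000} - -56020661 = \frac{1527519}{2035000} + 56020661 = \frac{114002046662519}{2035000}$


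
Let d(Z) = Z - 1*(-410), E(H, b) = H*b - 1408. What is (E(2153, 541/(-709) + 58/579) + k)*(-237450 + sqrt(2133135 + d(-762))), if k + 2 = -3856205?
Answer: 125387788362988900/136837 - 1584179259166*sqrt(2132783)/410511 ≈ 9.1069e+11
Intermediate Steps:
k = -3856207 (k = -2 - 3856205 = -3856207)
E(H, b) = -1408 + H*b
d(Z) = 410 + Z (d(Z) = Z + 410 = 410 + Z)
(E(2153, 541/(-709) + 58/579) + k)*(-237450 + sqrt(2133135 + d(-762))) = ((-1408 + 2153*(541/(-709) + 58/579)) - 3856207)*(-237450 + sqrt(2133135 + (410 - 762))) = ((-1408 + 2153*(541*(-1/709) + 58*(1/579))) - 3856207)*(-237450 + sqrt(2133135 - 352)) = ((-1408 + 2153*(-541/709 + 58/579)) - 3856207)*(-237450 + sqrt(2132783)) = ((-1408 + 2153*(-272117/410511)) - 3856207)*(-237450 + sqrt(2132783)) = ((-1408 - 585867901/410511) - 3856207)*(-237450 + sqrt(2132783)) = (-1163867389/410511 - 3856207)*(-237450 + sqrt(2132783)) = -1584179259166*(-237450 + sqrt(2132783))/410511 = 125387788362988900/136837 - 1584179259166*sqrt(2132783)/410511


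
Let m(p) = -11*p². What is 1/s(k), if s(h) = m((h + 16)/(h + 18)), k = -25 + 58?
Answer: -2601/26411 ≈ -0.098482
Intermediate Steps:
k = 33
s(h) = -11*(16 + h)²/(18 + h)² (s(h) = -11*(h + 16)²/(h + 18)² = -11*(16 + h)²/(18 + h)²)
1/s(k) = 1/(-11*(16 + 33)²/(18 + 33)²) = 1/(-11*49²/51²) = 1/(-11*2401*1/2601) = 1/(-26411/2601) = -2601/26411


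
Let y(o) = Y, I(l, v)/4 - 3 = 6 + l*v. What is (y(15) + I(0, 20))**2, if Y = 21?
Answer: 3249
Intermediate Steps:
I(l, v) = 36 + 4*l*v (I(l, v) = 12 + 4*(6 + l*v) = 12 + (24 + 4*l*v) = 36 + 4*l*v)
y(o) = 21
(y(15) + I(0, 20))**2 = (21 + (36 + 4*0*20))**2 = (21 + (36 + 0))**2 = (21 + 36)**2 = 57**2 = 3249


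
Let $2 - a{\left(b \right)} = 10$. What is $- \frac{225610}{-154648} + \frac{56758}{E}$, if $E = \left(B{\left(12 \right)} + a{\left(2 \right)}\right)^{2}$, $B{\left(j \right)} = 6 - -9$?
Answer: $\frac{4394283037}{3788876} \approx 1159.8$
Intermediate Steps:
$B{\left(j \right)} = 15$ ($B{\left(j \right)} = 6 + 9 = 15$)
$a{\left(b \right)} = -8$ ($a{\left(b \right)} = 2 - 10 = -8$)
$E = 49$ ($E = \left(15 - 8\right)^{2} = 7^{2} = 49$)
$- \frac{225610}{-154648} + \frac{56758}{E} = - \frac{225610}{-154648} + \frac{56758}{49} = \left(-225610\right) \left(- \frac{1}{154648}\right) + 56758 \cdot \frac{1}{49} = \frac{112805}{77324} + \frac{56758}{49} = \frac{4394283037}{3788876}$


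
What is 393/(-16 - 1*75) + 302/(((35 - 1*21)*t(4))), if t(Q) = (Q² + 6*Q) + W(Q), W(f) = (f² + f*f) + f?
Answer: -27905/6916 ≈ -4.0348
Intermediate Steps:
W(f) = f + 2*f² (W(f) = (f² + f²) + f = 2*f² + f = f + 2*f²)
t(Q) = Q² + 6*Q + Q*(1 + 2*Q) (t(Q) = (Q² + 6*Q) + Q*(1 + 2*Q) = Q² + 6*Q + Q*(1 + 2*Q))
393/(-16 - 1*75) + 302/(((35 - 1*21)*t(4))) = 393/(-16 - 1*75) + 302/(((35 - 1*21)*(4*(7 + 3*4)))) = 393/(-16 - 75) + 302/(((35 - 21)*(4*(7 + 12)))) = 393/(-91) + 302/((14*(4*19))) = 393*(-1/91) + 302/((14*76)) = -393/91 + 302/1064 = -393/91 + 302*(1/1064) = -393/91 + 151/532 = -27905/6916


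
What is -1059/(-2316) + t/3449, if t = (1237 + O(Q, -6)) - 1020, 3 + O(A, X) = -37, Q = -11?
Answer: 1354141/2662628 ≈ 0.50857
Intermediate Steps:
O(A, X) = -40 (O(A, X) = -3 - 37 = -40)
t = 177 (t = (1237 - 40) - 1020 = 1197 - 1020 = 177)
-1059/(-2316) + t/3449 = -1059/(-2316) + 177/3449 = -1059*(-1/2316) + 177*(1/3449) = 353/772 + 177/3449 = 1354141/2662628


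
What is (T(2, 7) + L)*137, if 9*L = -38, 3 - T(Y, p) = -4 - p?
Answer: 12056/9 ≈ 1339.6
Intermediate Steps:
T(Y, p) = 7 + p (T(Y, p) = 3 - (-4 - p) = 3 + (4 + p) = 7 + p)
L = -38/9 (L = (⅑)*(-38) = -38/9 ≈ -4.2222)
(T(2, 7) + L)*137 = ((7 + 7) - 38/9)*137 = (14 - 38/9)*137 = (88/9)*137 = 12056/9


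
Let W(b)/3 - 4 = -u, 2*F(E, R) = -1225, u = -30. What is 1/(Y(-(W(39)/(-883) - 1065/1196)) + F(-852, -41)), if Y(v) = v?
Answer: -1056068/645779263 ≈ -0.0016353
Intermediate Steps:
F(E, R) = -1225/2 (F(E, R) = (1/2)*(-1225) = -1225/2)
W(b) = 102 (W(b) = 12 + 3*(-1*(-30)) = 12 + 3*30 = 12 + 90 = 102)
1/(Y(-(W(39)/(-883) - 1065/1196)) + F(-852, -41)) = 1/(-(102/(-883) - 1065/1196) - 1225/2) = 1/(-(102*(-1/883) - 1065*1/1196) - 1225/2) = 1/(-(-102/883 - 1065/1196) - 1225/2) = 1/(-1*(-1062387/1056068) - 1225/2) = 1/(1062387/1056068 - 1225/2) = 1/(-645779263/1056068) = -1056068/645779263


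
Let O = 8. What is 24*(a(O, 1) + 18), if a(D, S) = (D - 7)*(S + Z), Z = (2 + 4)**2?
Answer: 1320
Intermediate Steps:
Z = 36 (Z = 6**2 = 36)
a(D, S) = (-7 + D)*(36 + S) (a(D, S) = (D - 7)*(S + 36) = (-7 + D)*(36 + S))
24*(a(O, 1) + 18) = 24*((-252 - 7*1 + 36*8 + 8*1) + 18) = 24*((-252 - 7 + 288 + 8) + 18) = 24*(37 + 18) = 24*55 = 1320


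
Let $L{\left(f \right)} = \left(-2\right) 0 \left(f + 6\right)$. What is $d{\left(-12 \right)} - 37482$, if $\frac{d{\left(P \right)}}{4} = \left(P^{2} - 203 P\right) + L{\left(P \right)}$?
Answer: $-27162$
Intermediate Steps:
$L{\left(f \right)} = 0$ ($L{\left(f \right)} = 0 \left(6 + f\right) = 0$)
$d{\left(P \right)} = - 812 P + 4 P^{2}$ ($d{\left(P \right)} = 4 \left(\left(P^{2} - 203 P\right) + 0\right) = 4 \left(P^{2} - 203 P\right) = - 812 P + 4 P^{2}$)
$d{\left(-12 \right)} - 37482 = 4 \left(-12\right) \left(-203 - 12\right) - 37482 = 4 \left(-12\right) \left(-215\right) - 37482 = 10320 - 37482 = -27162$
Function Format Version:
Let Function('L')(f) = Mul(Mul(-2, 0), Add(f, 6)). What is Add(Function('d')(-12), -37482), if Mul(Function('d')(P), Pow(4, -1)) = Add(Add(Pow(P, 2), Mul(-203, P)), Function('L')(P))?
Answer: -27162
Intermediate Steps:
Function('L')(f) = 0 (Function('L')(f) = Mul(0, Add(6, f)) = 0)
Function('d')(P) = Add(Mul(-812, P), Mul(4, Pow(P, 2))) (Function('d')(P) = Mul(4, Add(Add(Pow(P, 2), Mul(-203, P)), 0)) = Mul(4, Add(Pow(P, 2), Mul(-203, P))) = Add(Mul(-812, P), Mul(4, Pow(P, 2))))
Add(Function('d')(-12), -37482) = Add(Mul(4, -12, Add(-203, -12)), -37482) = Add(Mul(4, -12, -215), -37482) = Add(10320, -37482) = -27162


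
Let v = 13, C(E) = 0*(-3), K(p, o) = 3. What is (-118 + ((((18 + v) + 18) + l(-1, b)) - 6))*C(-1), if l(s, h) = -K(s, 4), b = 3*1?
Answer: 0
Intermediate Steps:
b = 3
C(E) = 0
l(s, h) = -3 (l(s, h) = -1*3 = -3)
(-118 + ((((18 + v) + 18) + l(-1, b)) - 6))*C(-1) = (-118 + ((((18 + 13) + 18) - 3) - 6))*0 = (-118 + (((31 + 18) - 3) - 6))*0 = (-118 + ((49 - 3) - 6))*0 = (-118 + (46 - 6))*0 = (-118 + 40)*0 = -78*0 = 0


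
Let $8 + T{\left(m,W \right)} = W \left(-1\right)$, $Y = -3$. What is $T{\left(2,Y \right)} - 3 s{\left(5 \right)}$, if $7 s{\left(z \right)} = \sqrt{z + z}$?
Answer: $-5 - \frac{3 \sqrt{10}}{7} \approx -6.3553$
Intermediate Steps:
$s{\left(z \right)} = \frac{\sqrt{2} \sqrt{z}}{7}$ ($s{\left(z \right)} = \frac{\sqrt{z + z}}{7} = \frac{\sqrt{2 z}}{7} = \frac{\sqrt{2} \sqrt{z}}{7}$)
$T{\left(m,W \right)} = -8 - W$ ($T{\left(m,W \right)} = -8 + W \left(-1\right) = -8 - W$)
$T{\left(2,Y \right)} - 3 s{\left(5 \right)} = \left(-8 - -3\right) - 3 \frac{\sqrt{2} \sqrt{5}}{7} = \left(-8 + 3\right) - 3 \frac{\sqrt{10}}{7} = -5 - \frac{3 \sqrt{10}}{7}$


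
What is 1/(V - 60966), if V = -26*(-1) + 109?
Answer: -1/60831 ≈ -1.6439e-5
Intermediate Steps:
V = 135 (V = 26 + 109 = 135)
1/(V - 60966) = 1/(135 - 60966) = 1/(-60831) = -1/60831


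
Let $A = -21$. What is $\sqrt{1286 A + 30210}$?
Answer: $6 \sqrt{89} \approx 56.604$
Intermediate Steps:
$\sqrt{1286 A + 30210} = \sqrt{1286 \left(-21\right) + 30210} = \sqrt{-27006 + 30210} = \sqrt{3204} = 6 \sqrt{89}$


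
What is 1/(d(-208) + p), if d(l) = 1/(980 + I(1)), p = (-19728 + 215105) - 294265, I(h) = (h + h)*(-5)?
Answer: -970/95921359 ≈ -1.0112e-5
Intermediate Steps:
I(h) = -10*h (I(h) = (2*h)*(-5) = -10*h)
p = -98888 (p = 195377 - 294265 = -98888)
d(l) = 1/970 (d(l) = 1/(980 - 10*1) = 1/(980 - 10) = 1/970)
1/(d(-208) + p) = 1/(1/970 - 98888) = 1/(-95921359/970) = -970/95921359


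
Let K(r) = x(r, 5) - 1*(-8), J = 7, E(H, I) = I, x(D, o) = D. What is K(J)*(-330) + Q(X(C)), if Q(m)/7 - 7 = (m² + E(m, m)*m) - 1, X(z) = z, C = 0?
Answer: -4908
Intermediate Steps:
K(r) = 8 + r (K(r) = r - 1*(-8) = r + 8 = 8 + r)
Q(m) = 42 + 14*m² (Q(m) = 49 + 7*((m² + m*m) - 1) = 49 + 7*((m² + m²) - 1) = 49 + 7*(2*m² - 1) = 49 + 7*(-1 + 2*m²) = 49 + (-7 + 14*m²) = 42 + 14*m²)
K(J)*(-330) + Q(X(C)) = (8 + 7)*(-330) + (42 + 14*0²) = 15*(-330) + (42 + 14*0) = -4950 + (42 + 0) = -4950 + 42 = -4908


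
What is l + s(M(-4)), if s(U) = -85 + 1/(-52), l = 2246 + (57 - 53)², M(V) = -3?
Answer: 113203/52 ≈ 2177.0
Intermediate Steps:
l = 2262 (l = 2246 + 4² = 2246 + 16 = 2262)
s(U) = -4421/52 (s(U) = -85 - 1/52 = -4421/52)
l + s(M(-4)) = 2262 - 4421/52 = 113203/52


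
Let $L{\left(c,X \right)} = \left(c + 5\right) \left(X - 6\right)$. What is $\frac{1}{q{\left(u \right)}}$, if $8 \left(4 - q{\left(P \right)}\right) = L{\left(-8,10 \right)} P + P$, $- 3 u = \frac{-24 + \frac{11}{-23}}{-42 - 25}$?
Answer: $\frac{36984}{141743} \approx 0.26092$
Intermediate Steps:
$L{\left(c,X \right)} = \left(-6 + X\right) \left(5 + c\right)$ ($L{\left(c,X \right)} = \left(5 + c\right) \left(-6 + X\right) = \left(-6 + X\right) \left(5 + c\right)$)
$u = - \frac{563}{4623}$ ($u = - \frac{\left(-24 + \frac{11}{-23}\right) \frac{1}{-42 - 25}}{3} = - \frac{\left(-24 + 11 \left(- \frac{1}{23}\right)\right) \frac{1}{-42 - 25}}{3} = - \frac{\left(-24 - \frac{11}{23}\right) \frac{1}{-67}}{3} = - \frac{\left(- \frac{563}{23}\right) \left(- \frac{1}{67}\right)}{3} = \left(- \frac{1}{3}\right) \frac{563}{1541} = - \frac{563}{4623} \approx -0.12178$)
$q{\left(P \right)} = 4 + \frac{11 P}{8}$ ($q{\left(P \right)} = 4 - \frac{\left(-30 - -48 + 5 \cdot 10 + 10 \left(-8\right)\right) P + P}{8} = 4 - \frac{\left(-30 + 48 + 50 - 80\right) P + P}{8} = 4 - \frac{- 12 P + P}{8} = 4 - \frac{\left(-11\right) P}{8} = 4 + \frac{11 P}{8}$)
$\frac{1}{q{\left(u \right)}} = \frac{1}{4 + \frac{11}{8} \left(- \frac{563}{4623}\right)} = \frac{1}{4 - \frac{6193}{36984}} = \frac{1}{\frac{141743}{36984}} = \frac{36984}{141743}$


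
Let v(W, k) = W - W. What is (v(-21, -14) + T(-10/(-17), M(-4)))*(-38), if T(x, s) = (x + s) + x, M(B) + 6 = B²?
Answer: -7220/17 ≈ -424.71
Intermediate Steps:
v(W, k) = 0
M(B) = -6 + B²
T(x, s) = s + 2*x (T(x, s) = (s + x) + x = s + 2*x)
(v(-21, -14) + T(-10/(-17), M(-4)))*(-38) = (0 + ((-6 + (-4)²) + 2*(-10/(-17))))*(-38) = (0 + ((-6 + 16) + 2*(-10*(-1/17))))*(-38) = (0 + (10 + 2*(10/17)))*(-38) = (0 + (10 + 20/17))*(-38) = (0 + 190/17)*(-38) = (190/17)*(-38) = -7220/17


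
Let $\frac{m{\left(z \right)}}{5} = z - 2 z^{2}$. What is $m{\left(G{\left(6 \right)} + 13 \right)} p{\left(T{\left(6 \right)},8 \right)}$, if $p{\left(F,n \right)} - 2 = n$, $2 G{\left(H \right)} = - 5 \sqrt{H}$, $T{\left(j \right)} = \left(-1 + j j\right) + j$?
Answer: $-20000 + 6375 \sqrt{6} \approx -4384.5$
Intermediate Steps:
$T{\left(j \right)} = -1 + j + j^{2}$ ($T{\left(j \right)} = \left(-1 + j^{2}\right) + j = -1 + j + j^{2}$)
$G{\left(H \right)} = - \frac{5 \sqrt{H}}{2}$ ($G{\left(H \right)} = \frac{\left(-5\right) \sqrt{H}}{2} = - \frac{5 \sqrt{H}}{2}$)
$p{\left(F,n \right)} = 2 + n$
$m{\left(z \right)} = - 10 z^{2} + 5 z$ ($m{\left(z \right)} = 5 \left(z - 2 z^{2}\right) = - 10 z^{2} + 5 z$)
$m{\left(G{\left(6 \right)} + 13 \right)} p{\left(T{\left(6 \right)},8 \right)} = 5 \left(- \frac{5 \sqrt{6}}{2} + 13\right) \left(1 - 2 \left(- \frac{5 \sqrt{6}}{2} + 13\right)\right) \left(2 + 8\right) = 5 \left(13 - \frac{5 \sqrt{6}}{2}\right) \left(1 - 2 \left(13 - \frac{5 \sqrt{6}}{2}\right)\right) 10 = 5 \left(13 - \frac{5 \sqrt{6}}{2}\right) \left(1 - \left(26 - 5 \sqrt{6}\right)\right) 10 = 5 \left(13 - \frac{5 \sqrt{6}}{2}\right) \left(-25 + 5 \sqrt{6}\right) 10 = 5 \left(-25 + 5 \sqrt{6}\right) \left(13 - \frac{5 \sqrt{6}}{2}\right) 10 = 50 \left(-25 + 5 \sqrt{6}\right) \left(13 - \frac{5 \sqrt{6}}{2}\right)$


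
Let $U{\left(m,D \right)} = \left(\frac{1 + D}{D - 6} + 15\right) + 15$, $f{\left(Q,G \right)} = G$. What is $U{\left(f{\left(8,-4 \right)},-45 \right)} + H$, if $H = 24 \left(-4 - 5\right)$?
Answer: $- \frac{9442}{51} \approx -185.14$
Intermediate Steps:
$U{\left(m,D \right)} = 30 + \frac{1 + D}{-6 + D}$ ($U{\left(m,D \right)} = \left(\frac{1 + D}{-6 + D} + 15\right) + 15 = \left(15 + \frac{1 + D}{-6 + D}\right) + 15 = 30 + \frac{1 + D}{-6 + D}$)
$H = -216$ ($H = 24 \left(-9\right) = -216$)
$U{\left(f{\left(8,-4 \right)},-45 \right)} + H = \frac{-179 + 31 \left(-45\right)}{-6 - 45} - 216 = \frac{-179 - 1395}{-51} - 216 = \left(- \frac{1}{51}\right) \left(-1574\right) - 216 = \frac{1574}{51} - 216 = - \frac{9442}{51}$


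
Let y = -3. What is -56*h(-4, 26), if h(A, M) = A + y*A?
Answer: -448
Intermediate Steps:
h(A, M) = -2*A (h(A, M) = A - 3*A = -2*A)
-56*h(-4, 26) = -(-112)*(-4) = -56*8 = -448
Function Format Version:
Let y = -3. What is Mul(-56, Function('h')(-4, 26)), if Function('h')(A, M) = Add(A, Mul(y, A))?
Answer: -448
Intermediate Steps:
Function('h')(A, M) = Mul(-2, A) (Function('h')(A, M) = Add(A, Mul(-3, A)) = Mul(-2, A))
Mul(-56, Function('h')(-4, 26)) = Mul(-56, Mul(-2, -4)) = Mul(-56, 8) = -448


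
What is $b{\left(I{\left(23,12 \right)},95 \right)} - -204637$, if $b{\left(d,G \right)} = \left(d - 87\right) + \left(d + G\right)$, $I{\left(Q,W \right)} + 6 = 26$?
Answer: $204685$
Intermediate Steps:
$I{\left(Q,W \right)} = 20$ ($I{\left(Q,W \right)} = -6 + 26 = 20$)
$b{\left(d,G \right)} = -87 + G + 2 d$ ($b{\left(d,G \right)} = \left(-87 + d\right) + \left(G + d\right) = -87 + G + 2 d$)
$b{\left(I{\left(23,12 \right)},95 \right)} - -204637 = \left(-87 + 95 + 2 \cdot 20\right) - -204637 = \left(-87 + 95 + 40\right) + 204637 = 48 + 204637 = 204685$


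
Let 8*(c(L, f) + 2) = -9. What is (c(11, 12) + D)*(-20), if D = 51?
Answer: -1915/2 ≈ -957.50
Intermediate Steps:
c(L, f) = -25/8 (c(L, f) = -2 + (1/8)*(-9) = -2 - 9/8 = -25/8)
(c(11, 12) + D)*(-20) = (-25/8 + 51)*(-20) = (383/8)*(-20) = -1915/2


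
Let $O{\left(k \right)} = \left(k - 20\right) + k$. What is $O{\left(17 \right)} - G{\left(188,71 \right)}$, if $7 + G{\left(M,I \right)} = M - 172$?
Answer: $5$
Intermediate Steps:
$G{\left(M,I \right)} = -179 + M$ ($G{\left(M,I \right)} = -7 + \left(M - 172\right) = -7 + \left(-172 + M\right) = -179 + M$)
$O{\left(k \right)} = -20 + 2 k$ ($O{\left(k \right)} = \left(-20 + k\right) + k = -20 + 2 k$)
$O{\left(17 \right)} - G{\left(188,71 \right)} = \left(-20 + 2 \cdot 17\right) - \left(-179 + 188\right) = \left(-20 + 34\right) - 9 = 14 - 9 = 5$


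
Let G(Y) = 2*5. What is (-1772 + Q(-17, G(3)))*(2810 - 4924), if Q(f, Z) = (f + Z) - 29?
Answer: 3822112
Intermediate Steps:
G(Y) = 10
Q(f, Z) = -29 + Z + f (Q(f, Z) = (Z + f) - 29 = -29 + Z + f)
(-1772 + Q(-17, G(3)))*(2810 - 4924) = (-1772 + (-29 + 10 - 17))*(2810 - 4924) = (-1772 - 36)*(-2114) = -1808*(-2114) = 3822112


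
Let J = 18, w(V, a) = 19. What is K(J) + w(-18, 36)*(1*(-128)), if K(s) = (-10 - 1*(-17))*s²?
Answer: -164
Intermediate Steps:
K(s) = 7*s² (K(s) = (-10 + 17)*s² = 7*s²)
K(J) + w(-18, 36)*(1*(-128)) = 7*18² + 19*(1*(-128)) = 7*324 + 19*(-128) = 2268 - 2432 = -164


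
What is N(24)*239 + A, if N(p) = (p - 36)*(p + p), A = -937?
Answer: -138601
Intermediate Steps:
N(p) = 2*p*(-36 + p) (N(p) = (-36 + p)*(2*p) = 2*p*(-36 + p))
N(24)*239 + A = (2*24*(-36 + 24))*239 - 937 = (2*24*(-12))*239 - 937 = -576*239 - 937 = -137664 - 937 = -138601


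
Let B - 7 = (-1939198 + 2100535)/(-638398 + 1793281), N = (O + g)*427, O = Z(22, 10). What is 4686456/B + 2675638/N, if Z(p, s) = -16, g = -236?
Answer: 6932904372003487/10562508558 ≈ 6.5637e+5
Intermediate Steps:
O = -16
N = -107604 (N = (-16 - 236)*427 = -252*427 = -107604)
B = 2748506/384961 (B = 7 + (-1939198 + 2100535)/(-638398 + 1793281) = 7 + 161337/1154883 = 7 + 161337*(1/1154883) = 7 + 53779/384961 = 2748506/384961 ≈ 7.1397)
4686456/B + 2675638/N = 4686456/(2748506/384961) + 2675638/(-107604) = 4686456*(384961/2748506) + 2675638*(-1/107604) = 902051394108/1374253 - 191117/7686 = 6932904372003487/10562508558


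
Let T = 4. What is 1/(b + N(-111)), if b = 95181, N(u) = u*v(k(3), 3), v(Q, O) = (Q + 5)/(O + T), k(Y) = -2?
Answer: 7/665934 ≈ 1.0512e-5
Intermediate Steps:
v(Q, O) = (5 + Q)/(4 + O) (v(Q, O) = (Q + 5)/(O + 4) = (5 + Q)/(4 + O))
N(u) = 3*u/7 (N(u) = u*((5 - 2)/(4 + 3)) = u*(3/7) = 3*u/7)
1/(b + N(-111)) = 1/(95181 + (3/7)*(-111)) = 1/(95181 - 333/7) = 1/(665934/7) = 7/665934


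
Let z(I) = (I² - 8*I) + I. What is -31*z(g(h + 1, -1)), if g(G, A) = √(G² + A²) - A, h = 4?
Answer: -620 + 155*√26 ≈ 170.35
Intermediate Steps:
g(G, A) = √(A² + G²) - A
z(I) = I² - 7*I
-31*z(g(h + 1, -1)) = -31*(√((-1)² + (4 + 1)²) - 1*(-1))*(-7 + (√((-1)² + (4 + 1)²) - 1*(-1))) = -31*(√(1 + 5²) + 1)*(-7 + (√(1 + 5²) + 1)) = -31*(√(1 + 25) + 1)*(-7 + (√(1 + 25) + 1)) = -31*(√26 + 1)*(-7 + (√26 + 1)) = -31*(1 + √26)*(-7 + (1 + √26)) = -31*(1 + √26)*(-6 + √26)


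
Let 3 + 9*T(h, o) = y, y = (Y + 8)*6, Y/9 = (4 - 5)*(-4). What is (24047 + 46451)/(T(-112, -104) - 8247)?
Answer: -35249/4109 ≈ -8.5785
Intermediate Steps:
Y = 36 (Y = 9*((4 - 5)*(-4)) = 9*(-1*(-4)) = 9*4 = 36)
y = 264 (y = (36 + 8)*6 = 44*6 = 264)
T(h, o) = 29 (T(h, o) = -⅓ + (⅑)*264 = -⅓ + 88/3 = 29)
(24047 + 46451)/(T(-112, -104) - 8247) = (24047 + 46451)/(29 - 8247) = 70498/(-8218) = 70498*(-1/8218) = -35249/4109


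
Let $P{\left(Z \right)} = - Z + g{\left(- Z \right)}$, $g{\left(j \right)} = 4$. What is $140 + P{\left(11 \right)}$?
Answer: $133$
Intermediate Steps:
$P{\left(Z \right)} = 4 - Z$ ($P{\left(Z \right)} = - Z + 4 = 4 - Z$)
$140 + P{\left(11 \right)} = 140 + \left(4 - 11\right) = 140 - 7 = 133$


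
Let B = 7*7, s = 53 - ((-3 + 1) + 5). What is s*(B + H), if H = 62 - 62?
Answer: 2450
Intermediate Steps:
H = 0
s = 50 (s = 53 - (-2 + 5) = 53 - 1*3 = 53 - 3 = 50)
B = 49
s*(B + H) = 50*(49 + 0) = 50*49 = 2450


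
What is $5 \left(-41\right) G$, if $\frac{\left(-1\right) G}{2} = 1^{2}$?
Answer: $410$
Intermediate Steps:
$G = -2$ ($G = - 2 \cdot 1^{2} = \left(-2\right) 1 = -2$)
$5 \left(-41\right) G = 5 \left(-41\right) \left(-2\right) = \left(-205\right) \left(-2\right) = 410$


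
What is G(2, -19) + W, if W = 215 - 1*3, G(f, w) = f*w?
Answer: 174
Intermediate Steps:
W = 212 (W = 215 - 3 = 212)
G(2, -19) + W = 2*(-19) + 212 = -38 + 212 = 174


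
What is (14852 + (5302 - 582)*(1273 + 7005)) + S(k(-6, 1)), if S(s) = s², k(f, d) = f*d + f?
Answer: 39087156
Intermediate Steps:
k(f, d) = f + d*f (k(f, d) = d*f + f = f + d*f)
(14852 + (5302 - 582)*(1273 + 7005)) + S(k(-6, 1)) = (14852 + (5302 - 582)*(1273 + 7005)) + (-6*(1 + 1))² = (14852 + 4720*8278) + (-6*2)² = (14852 + 39072160) + (-12)² = 39087012 + 144 = 39087156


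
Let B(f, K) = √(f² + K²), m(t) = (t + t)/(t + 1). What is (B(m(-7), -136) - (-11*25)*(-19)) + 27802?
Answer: 22577 + √166513/3 ≈ 22713.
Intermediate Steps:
m(t) = 2*t/(1 + t) (m(t) = (2*t)/(1 + t) = 2*t/(1 + t))
B(f, K) = √(K² + f²)
(B(m(-7), -136) - (-11*25)*(-19)) + 27802 = (√((-136)² + (2*(-7)/(1 - 7))²) - (-11*25)*(-19)) + 27802 = (√(18496 + (2*(-7)/(-6))²) - (-275)*(-19)) + 27802 = (√(18496 + (2*(-7)*(-⅙))²) - 1*5225) + 27802 = (√(18496 + (7/3)²) - 5225) + 27802 = (√(18496 + 49/9) - 5225) + 27802 = (√(166513/9) - 5225) + 27802 = (√166513/3 - 5225) + 27802 = (-5225 + √166513/3) + 27802 = 22577 + √166513/3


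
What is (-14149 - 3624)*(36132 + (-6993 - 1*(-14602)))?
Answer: -777408793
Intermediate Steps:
(-14149 - 3624)*(36132 + (-6993 - 1*(-14602))) = -17773*(36132 + (-6993 + 14602)) = -17773*(36132 + 7609) = -17773*43741 = -777408793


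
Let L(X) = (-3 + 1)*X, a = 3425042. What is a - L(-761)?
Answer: 3423520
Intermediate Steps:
L(X) = -2*X
a - L(-761) = 3425042 - (-2)*(-761) = 3425042 - 1*1522 = 3425042 - 1522 = 3423520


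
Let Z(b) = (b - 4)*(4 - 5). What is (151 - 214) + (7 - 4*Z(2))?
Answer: -64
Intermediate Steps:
Z(b) = 4 - b (Z(b) = (-4 + b)*(-1) = 4 - b)
(151 - 214) + (7 - 4*Z(2)) = (151 - 214) + (7 - 4*(4 - 1*2)) = -63 + (7 - 4*(4 - 2)) = -63 + (7 - 4*2) = -63 + (7 - 8) = -63 - 1 = -64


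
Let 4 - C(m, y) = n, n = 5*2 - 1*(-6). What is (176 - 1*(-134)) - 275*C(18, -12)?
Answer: 3610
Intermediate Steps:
n = 16 (n = 10 + 6 = 16)
C(m, y) = -12 (C(m, y) = 4 - 1*16 = 4 - 16 = -12)
(176 - 1*(-134)) - 275*C(18, -12) = (176 - 1*(-134)) - 275*(-12) = (176 + 134) + 3300 = 310 + 3300 = 3610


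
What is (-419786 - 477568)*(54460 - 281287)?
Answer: 203544115758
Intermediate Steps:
(-419786 - 477568)*(54460 - 281287) = -897354*(-226827) = 203544115758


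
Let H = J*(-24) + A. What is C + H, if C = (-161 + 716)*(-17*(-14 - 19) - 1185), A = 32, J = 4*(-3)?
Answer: -346000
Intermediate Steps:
J = -12
H = 320 (H = -12*(-24) + 32 = 288 + 32 = 320)
C = -346320 (C = 555*(-17*(-33) - 1185) = 555*(561 - 1185) = 555*(-624) = -346320)
C + H = -346320 + 320 = -346000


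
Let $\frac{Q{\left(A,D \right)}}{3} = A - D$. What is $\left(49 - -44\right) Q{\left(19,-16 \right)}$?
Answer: $9765$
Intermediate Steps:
$Q{\left(A,D \right)} = - 3 D + 3 A$ ($Q{\left(A,D \right)} = 3 \left(A - D\right) = - 3 D + 3 A$)
$\left(49 - -44\right) Q{\left(19,-16 \right)} = \left(49 - -44\right) \left(\left(-3\right) \left(-16\right) + 3 \cdot 19\right) = \left(49 + 44\right) \left(48 + 57\right) = 93 \cdot 105 = 9765$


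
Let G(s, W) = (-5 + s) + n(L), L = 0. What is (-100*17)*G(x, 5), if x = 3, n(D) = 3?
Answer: -1700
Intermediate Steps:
G(s, W) = -2 + s (G(s, W) = (-5 + s) + 3 = -2 + s)
(-100*17)*G(x, 5) = (-100*17)*(-2 + 3) = -1700*1 = -1700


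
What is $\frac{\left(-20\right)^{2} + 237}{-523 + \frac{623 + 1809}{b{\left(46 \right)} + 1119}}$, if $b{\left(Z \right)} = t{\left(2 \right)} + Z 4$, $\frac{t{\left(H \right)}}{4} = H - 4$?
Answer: $- \frac{824915}{674853} \approx -1.2224$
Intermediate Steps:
$t{\left(H \right)} = -16 + 4 H$ ($t{\left(H \right)} = 4 \left(H - 4\right) = 4 \left(-4 + H\right) = -16 + 4 H$)
$b{\left(Z \right)} = -8 + 4 Z$ ($b{\left(Z \right)} = \left(-16 + 4 \cdot 2\right) + Z 4 = \left(-16 + 8\right) + 4 Z = -8 + 4 Z$)
$\frac{\left(-20\right)^{2} + 237}{-523 + \frac{623 + 1809}{b{\left(46 \right)} + 1119}} = \frac{\left(-20\right)^{2} + 237}{-523 + \frac{623 + 1809}{\left(-8 + 4 \cdot 46\right) + 1119}} = \frac{400 + 237}{-523 + \frac{2432}{\left(-8 + 184\right) + 1119}} = \frac{637}{-523 + \frac{2432}{176 + 1119}} = \frac{637}{-523 + \frac{2432}{1295}} = \frac{637}{- \frac{674853}{1295}} = 637 \left(- \frac{1295}{674853}\right) = - \frac{824915}{674853}$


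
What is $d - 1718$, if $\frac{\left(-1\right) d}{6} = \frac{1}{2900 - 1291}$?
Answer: $- \frac{2764268}{1609} \approx -1718.0$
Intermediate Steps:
$d = - \frac{6}{1609}$ ($d = - \frac{6}{2900 - 1291} = - \frac{6}{1609} \approx -0.003729$)
$d - 1718 = - \frac{6}{1609} - 1718 = - \frac{2764268}{1609}$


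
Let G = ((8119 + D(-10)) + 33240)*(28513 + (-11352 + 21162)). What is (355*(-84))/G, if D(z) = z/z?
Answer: -1491/79251964 ≈ -1.8813e-5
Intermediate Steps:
D(z) = 1
G = 1585039280 (G = ((8119 + 1) + 33240)*(28513 + (-11352 + 21162)) = (8120 + 33240)*(28513 + 9810) = 41360*38323 = 1585039280)
(355*(-84))/G = (355*(-84))/1585039280 = -29820*1/1585039280 = -1491/79251964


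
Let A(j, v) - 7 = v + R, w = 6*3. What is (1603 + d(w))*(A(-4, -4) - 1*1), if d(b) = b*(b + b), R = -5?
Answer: -6753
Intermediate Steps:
w = 18
A(j, v) = 2 + v (A(j, v) = 7 + (v - 5) = 7 + (-5 + v) = 2 + v)
d(b) = 2*b² (d(b) = b*(2*b) = 2*b²)
(1603 + d(w))*(A(-4, -4) - 1*1) = (1603 + 2*18²)*((2 - 4) - 1*1) = (1603 + 2*324)*(-2 - 1) = (1603 + 648)*(-3) = 2251*(-3) = -6753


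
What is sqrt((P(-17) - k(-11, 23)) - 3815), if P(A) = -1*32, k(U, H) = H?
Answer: 3*I*sqrt(430) ≈ 62.209*I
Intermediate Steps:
P(A) = -32
sqrt((P(-17) - k(-11, 23)) - 3815) = sqrt((-32 - 1*23) - 3815) = sqrt((-32 - 23) - 3815) = sqrt(-55 - 3815) = sqrt(-3870) = 3*I*sqrt(430)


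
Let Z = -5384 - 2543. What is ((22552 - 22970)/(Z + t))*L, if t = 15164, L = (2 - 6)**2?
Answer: -6688/7237 ≈ -0.92414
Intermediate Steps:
Z = -7927
L = 16 (L = (-4)**2 = 16)
((22552 - 22970)/(Z + t))*L = ((22552 - 22970)/(-7927 + 15164))*16 = -418/7237*16 = -6688/7237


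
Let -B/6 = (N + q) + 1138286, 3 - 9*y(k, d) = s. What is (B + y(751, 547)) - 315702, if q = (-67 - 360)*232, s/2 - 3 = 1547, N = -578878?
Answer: -27702991/9 ≈ -3.0781e+6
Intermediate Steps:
s = 3100 (s = 6 + 2*1547 = 6 + 3094 = 3100)
y(k, d) = -3097/9 (y(k, d) = 1/3 - 1/9*3100 = 1/3 - 3100/9 = -3097/9)
q = -99064 (q = -427*232 = -99064)
B = -2762064 (B = -6*((-578878 - 99064) + 1138286) = -6*(-677942 + 1138286) = -6*460344 = -2762064)
(B + y(751, 547)) - 315702 = (-2762064 - 3097/9) - 315702 = -24861673/9 - 315702 = -27702991/9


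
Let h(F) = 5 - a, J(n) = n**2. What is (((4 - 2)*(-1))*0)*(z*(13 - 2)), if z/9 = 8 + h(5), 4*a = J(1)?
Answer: 0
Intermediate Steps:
a = 1/4 (a = (1/4)*1**2 = (1/4)*1 = 1/4 ≈ 0.25000)
h(F) = 19/4 (h(F) = 5 - 1*1/4 = 5 - 1/4 = 19/4)
z = 459/4 (z = 9*(8 + 19/4) = 9*(51/4) = 459/4 ≈ 114.75)
(((4 - 2)*(-1))*0)*(z*(13 - 2)) = (((4 - 2)*(-1))*0)*(459*(13 - 2)/4) = ((2*(-1))*0)*((459/4)*11) = -2*0*(5049/4) = 0*(5049/4) = 0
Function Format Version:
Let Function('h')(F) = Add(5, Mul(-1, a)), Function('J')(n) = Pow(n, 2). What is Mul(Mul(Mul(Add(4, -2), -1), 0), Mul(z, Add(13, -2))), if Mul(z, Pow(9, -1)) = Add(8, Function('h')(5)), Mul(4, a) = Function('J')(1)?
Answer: 0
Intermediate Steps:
a = Rational(1, 4) (a = Mul(Rational(1, 4), Pow(1, 2)) = Mul(Rational(1, 4), 1) = Rational(1, 4) ≈ 0.25000)
Function('h')(F) = Rational(19, 4) (Function('h')(F) = Add(5, Mul(-1, Rational(1, 4))) = Add(5, Rational(-1, 4)) = Rational(19, 4))
z = Rational(459, 4) (z = Mul(9, Add(8, Rational(19, 4))) = Mul(9, Rational(51, 4)) = Rational(459, 4) ≈ 114.75)
Mul(Mul(Mul(Add(4, -2), -1), 0), Mul(z, Add(13, -2))) = Mul(Mul(Mul(Add(4, -2), -1), 0), Mul(Rational(459, 4), Add(13, -2))) = Mul(Mul(Mul(2, -1), 0), Mul(Rational(459, 4), 11)) = Mul(Mul(-2, 0), Rational(5049, 4)) = Mul(0, Rational(5049, 4)) = 0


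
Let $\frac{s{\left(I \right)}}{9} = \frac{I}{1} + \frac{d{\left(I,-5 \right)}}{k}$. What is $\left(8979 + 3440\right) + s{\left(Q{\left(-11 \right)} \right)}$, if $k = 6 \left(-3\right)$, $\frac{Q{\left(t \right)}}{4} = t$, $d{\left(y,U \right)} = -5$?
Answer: $\frac{24051}{2} \approx 12026.0$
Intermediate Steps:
$Q{\left(t \right)} = 4 t$
$k = -18$
$s{\left(I \right)} = \frac{5}{2} + 9 I$ ($s{\left(I \right)} = 9 \left(\frac{I}{1} - \frac{5}{-18}\right) = 9 \left(I 1 - - \frac{5}{18}\right) = 9 \left(I + \frac{5}{18}\right) = 9 \left(\frac{5}{18} + I\right) = \frac{5}{2} + 9 I$)
$\left(8979 + 3440\right) + s{\left(Q{\left(-11 \right)} \right)} = \left(8979 + 3440\right) + \left(\frac{5}{2} + 9 \cdot 4 \left(-11\right)\right) = 12419 + \left(\frac{5}{2} + 9 \left(-44\right)\right) = 12419 + \left(\frac{5}{2} - 396\right) = 12419 - \frac{787}{2} = \frac{24051}{2}$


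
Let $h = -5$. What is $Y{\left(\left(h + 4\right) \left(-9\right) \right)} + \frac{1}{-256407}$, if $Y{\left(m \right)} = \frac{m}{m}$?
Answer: $\frac{256406}{256407} \approx 1.0$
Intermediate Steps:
$Y{\left(m \right)} = 1$
$Y{\left(\left(h + 4\right) \left(-9\right) \right)} + \frac{1}{-256407} = 1 + \frac{1}{-256407} = 1 - \frac{1}{256407} = \frac{256406}{256407}$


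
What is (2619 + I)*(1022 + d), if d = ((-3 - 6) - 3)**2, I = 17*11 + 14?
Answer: 3288120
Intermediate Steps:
I = 201 (I = 187 + 14 = 201)
d = 144 (d = (-9 - 3)**2 = (-12)**2 = 144)
(2619 + I)*(1022 + d) = (2619 + 201)*(1022 + 144) = 2820*1166 = 3288120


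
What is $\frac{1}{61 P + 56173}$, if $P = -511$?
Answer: $\frac{1}{25002} \approx 3.9997 \cdot 10^{-5}$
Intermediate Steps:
$\frac{1}{61 P + 56173} = \frac{1}{61 \left(-511\right) + 56173} = \frac{1}{-31171 + 56173} = \frac{1}{25002}$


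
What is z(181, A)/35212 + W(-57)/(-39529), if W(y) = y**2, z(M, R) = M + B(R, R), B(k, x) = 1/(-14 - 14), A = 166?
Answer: -429001803/5567580592 ≈ -0.077054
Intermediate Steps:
B(k, x) = -1/28 (B(k, x) = 1/(-28) = -1/28)
z(M, R) = -1/28 + M (z(M, R) = M - 1/28 = -1/28 + M)
z(181, A)/35212 + W(-57)/(-39529) = (-1/28 + 181)/35212 + (-57)**2/(-39529) = (5067/28)*(1/35212) + 3249*(-1/39529) = 5067/985936 - 3249/39529 = -429001803/5567580592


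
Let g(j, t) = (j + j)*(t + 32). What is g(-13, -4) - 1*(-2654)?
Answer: 1926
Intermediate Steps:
g(j, t) = 2*j*(32 + t) (g(j, t) = (2*j)*(32 + t) = 2*j*(32 + t))
g(-13, -4) - 1*(-2654) = 2*(-13)*(32 - 4) - 1*(-2654) = 2*(-13)*28 + 2654 = -728 + 2654 = 1926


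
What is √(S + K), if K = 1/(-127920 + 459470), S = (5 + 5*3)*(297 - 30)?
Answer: √23480065987262/66310 ≈ 73.075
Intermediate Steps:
S = 5340 (S = (5 + 15)*267 = 20*267 = 5340)
K = 1/331550 ≈ 3.0161e-6
√(S + K) = √(5340 + 1/331550) = √(1770477001/331550) = √23480065987262/66310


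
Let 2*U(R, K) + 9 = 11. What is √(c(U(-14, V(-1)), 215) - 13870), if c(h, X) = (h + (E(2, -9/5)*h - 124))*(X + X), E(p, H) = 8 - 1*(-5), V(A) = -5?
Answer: I*√61170 ≈ 247.33*I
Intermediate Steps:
U(R, K) = 1 (U(R, K) = -9/2 + (½)*11 = -9/2 + 11/2 = 1)
E(p, H) = 13 (E(p, H) = 8 + 5 = 13)
c(h, X) = 2*X*(-124 + 14*h) (c(h, X) = (h + (13*h - 124))*(X + X) = (h + (-124 + 13*h))*(2*X) = (-124 + 14*h)*(2*X) = 2*X*(-124 + 14*h))
√(c(U(-14, V(-1)), 215) - 13870) = √(4*215*(-62 + 7*1) - 13870) = √(4*215*(-62 + 7) - 13870) = √(4*215*(-55) - 13870) = √(-47300 - 13870) = √(-61170) = I*√61170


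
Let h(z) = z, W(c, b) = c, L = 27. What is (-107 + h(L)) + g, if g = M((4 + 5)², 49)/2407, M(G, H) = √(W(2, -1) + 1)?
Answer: -80 + √3/2407 ≈ -79.999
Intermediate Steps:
M(G, H) = √3 (M(G, H) = √(2 + 1) = √3)
g = √3/2407 ≈ 0.00071959
(-107 + h(L)) + g = (-107 + 27) + √3/2407 = -80 + √3/2407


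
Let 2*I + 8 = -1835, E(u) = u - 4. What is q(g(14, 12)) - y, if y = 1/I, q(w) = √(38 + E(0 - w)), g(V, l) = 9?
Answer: 9217/1843 ≈ 5.0011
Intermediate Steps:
E(u) = -4 + u
I = -1843/2 (I = -4 + (½)*(-1835) = -4 - 1835/2 = -1843/2 ≈ -921.50)
q(w) = √(34 - w) (q(w) = √(38 + (-4 + (0 - w))) = √(38 + (-4 - w)) = √(34 - w))
y = -2/1843 (y = 1/(-1843/2) = -2/1843 ≈ -0.0010852)
q(g(14, 12)) - y = √(34 - 1*9) - 1*(-2/1843) = √(34 - 9) + 2/1843 = √25 + 2/1843 = 5 + 2/1843 = 9217/1843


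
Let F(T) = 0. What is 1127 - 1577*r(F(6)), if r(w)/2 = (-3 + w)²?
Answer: -27259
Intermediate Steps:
r(w) = 2*(-3 + w)²
1127 - 1577*r(F(6)) = 1127 - 3154*(-3 + 0)² = 1127 - 3154*(-3)² = 1127 - 3154*9 = 1127 - 1577*18 = 1127 - 28386 = -27259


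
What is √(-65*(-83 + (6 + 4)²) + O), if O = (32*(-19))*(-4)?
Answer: √1327 ≈ 36.428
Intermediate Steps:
O = 2432 (O = -608*(-4) = 2432)
√(-65*(-83 + (6 + 4)²) + O) = √(-65*(-83 + (6 + 4)²) + 2432) = √(-65*(-83 + 10²) + 2432) = √(-65*(-83 + 100) + 2432) = √(-65*17 + 2432) = √(-1105 + 2432) = √1327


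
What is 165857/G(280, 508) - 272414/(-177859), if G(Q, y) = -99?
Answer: -2679290107/1600731 ≈ -1673.8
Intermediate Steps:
165857/G(280, 508) - 272414/(-177859) = 165857/(-99) - 272414/(-177859) = 165857*(-1/99) - 272414*(-1/177859) = -165857/99 + 272414/177859 = -2679290107/1600731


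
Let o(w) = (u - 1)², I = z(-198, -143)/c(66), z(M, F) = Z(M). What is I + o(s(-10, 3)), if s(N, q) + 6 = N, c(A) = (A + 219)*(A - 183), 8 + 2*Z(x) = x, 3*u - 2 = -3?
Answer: 59383/33345 ≈ 1.7809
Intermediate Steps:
u = -⅓ (u = ⅔ + (⅓)*(-3) = ⅔ - 1 = -⅓ ≈ -0.33333)
Z(x) = -4 + x/2
z(M, F) = -4 + M/2
c(A) = (-183 + A)*(219 + A) (c(A) = (219 + A)*(-183 + A) = (-183 + A)*(219 + A))
s(N, q) = -6 + N
I = 103/33345 (I = (-4 + (½)*(-198))/(-40077 + 66² + 36*66) = (-4 - 99)/(-40077 + 4356 + 2376) = -103/(-33345) = -103*(-1/33345) = 103/33345 ≈ 0.0030889)
o(w) = 16/9 (o(w) = (-⅓ - 1)² = (-4/3)² = 16/9)
I + o(s(-10, 3)) = 103/33345 + 16/9 = 59383/33345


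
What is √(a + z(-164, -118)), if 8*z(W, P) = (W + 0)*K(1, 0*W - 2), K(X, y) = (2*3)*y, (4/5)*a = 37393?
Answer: √187949/2 ≈ 216.77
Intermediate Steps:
a = 186965/4 (a = (5/4)*37393 = 186965/4 ≈ 46741.)
K(X, y) = 6*y
z(W, P) = -3*W/2 (z(W, P) = ((W + 0)*(6*(0*W - 2)))/8 = (W*(6*(0 - 2)))/8 = (W*(6*(-2)))/8 = (W*(-12))/8 = (-12*W)/8 = -3*W/2)
√(a + z(-164, -118)) = √(186965/4 - 3/2*(-164)) = √(186965/4 + 246) = √(187949/4) = √187949/2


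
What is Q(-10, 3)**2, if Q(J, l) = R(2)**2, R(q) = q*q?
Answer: 256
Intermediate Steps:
R(q) = q**2
Q(J, l) = 16 (Q(J, l) = (2**2)**2 = 4**2 = 16)
Q(-10, 3)**2 = 16**2 = 256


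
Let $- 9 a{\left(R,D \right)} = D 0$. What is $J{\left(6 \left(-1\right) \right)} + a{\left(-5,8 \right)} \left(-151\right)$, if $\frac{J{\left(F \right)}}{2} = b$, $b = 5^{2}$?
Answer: $50$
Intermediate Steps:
$a{\left(R,D \right)} = 0$ ($a{\left(R,D \right)} = - \frac{D 0}{9} = \left(- \frac{1}{9}\right) 0 = 0$)
$b = 25$
$J{\left(F \right)} = 50$ ($J{\left(F \right)} = 2 \cdot 25 = 50$)
$J{\left(6 \left(-1\right) \right)} + a{\left(-5,8 \right)} \left(-151\right) = 50 + 0 \left(-151\right) = 50 + 0 = 50$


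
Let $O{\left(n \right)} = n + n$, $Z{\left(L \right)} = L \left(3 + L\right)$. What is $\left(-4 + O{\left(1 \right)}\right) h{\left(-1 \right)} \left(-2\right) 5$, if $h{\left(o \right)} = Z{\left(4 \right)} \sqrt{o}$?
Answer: $560 i \approx 560.0 i$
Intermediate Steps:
$h{\left(o \right)} = 28 \sqrt{o}$ ($h{\left(o \right)} = 4 \left(3 + 4\right) \sqrt{o} = 4 \cdot 7 \sqrt{o} = 28 \sqrt{o}$)
$O{\left(n \right)} = 2 n$
$\left(-4 + O{\left(1 \right)}\right) h{\left(-1 \right)} \left(-2\right) 5 = \left(-4 + 2 \cdot 1\right) 28 \sqrt{-1} \left(-2\right) 5 = \left(-4 + 2\right) 28 i \left(-2\right) 5 = - 2 - 56 i 5 = - 2 \left(- 280 i\right) = 560 i$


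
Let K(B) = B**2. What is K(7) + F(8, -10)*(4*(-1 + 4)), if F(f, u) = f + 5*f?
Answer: 625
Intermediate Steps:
F(f, u) = 6*f
K(7) + F(8, -10)*(4*(-1 + 4)) = 7**2 + (6*8)*(4*(-1 + 4)) = 49 + 48*(4*3) = 49 + 48*12 = 49 + 576 = 625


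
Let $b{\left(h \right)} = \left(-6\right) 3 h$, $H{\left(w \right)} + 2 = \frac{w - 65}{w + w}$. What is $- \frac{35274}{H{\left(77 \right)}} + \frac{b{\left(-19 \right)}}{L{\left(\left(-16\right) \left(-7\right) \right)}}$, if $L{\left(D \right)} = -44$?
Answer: $\frac{7466106}{407} \approx 18344.0$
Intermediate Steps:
$H{\left(w \right)} = -2 + \frac{-65 + w}{2 w}$ ($H{\left(w \right)} = -2 + \frac{w - 65}{w + w} = -2 + \frac{-65 + w}{2 w}$)
$b{\left(h \right)} = - 18 h$
$- \frac{35274}{H{\left(77 \right)}} + \frac{b{\left(-19 \right)}}{L{\left(\left(-16\right) \left(-7\right) \right)}} = - \frac{35274}{\frac{1}{2} \cdot \frac{1}{77} \left(-65 - 231\right)} + \frac{\left(-18\right) \left(-19\right)}{-44} = - \frac{35274}{\frac{1}{2} \cdot \frac{1}{77} \left(-65 - 231\right)} + 342 \left(- \frac{1}{44}\right) = - \frac{35274}{\frac{1}{2} \cdot \frac{1}{77} \left(-296\right)} - \frac{171}{22} = - \frac{35274}{- \frac{148}{77}} - \frac{171}{22} = \left(-35274\right) \left(- \frac{77}{148}\right) - \frac{171}{22} = \frac{1358049}{74} - \frac{171}{22} = \frac{7466106}{407}$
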